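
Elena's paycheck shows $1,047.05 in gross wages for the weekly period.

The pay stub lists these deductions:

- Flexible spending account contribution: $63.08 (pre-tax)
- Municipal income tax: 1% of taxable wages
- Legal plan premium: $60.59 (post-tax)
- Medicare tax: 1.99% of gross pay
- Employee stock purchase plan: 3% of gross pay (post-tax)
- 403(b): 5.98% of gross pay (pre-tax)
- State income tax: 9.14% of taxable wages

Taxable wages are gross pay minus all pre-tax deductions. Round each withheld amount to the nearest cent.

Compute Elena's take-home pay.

$715.10

403(b): $1,047.05 × 0.0598 = $62.61
Flexible spending account contribution: $63.08
Pre-tax total = $62.61 + $63.08 = $125.69
Taxable wages = $1,047.05 − $125.69 = $921.36
Municipal income tax: $921.36 × 0.01 = $9.21
State income tax: $921.36 × 0.0914 = $84.21
Medicare tax: $1,047.05 × 0.0199 = $20.84
Legal plan premium: $60.59
Employee stock purchase plan: $1,047.05 × 0.03 = $31.41
Total deductions = $62.61 + $63.08 + $9.21 + $84.21 + $20.84 + $60.59 + $31.41 = $331.95
Net pay = $1,047.05 − $331.95 = $715.10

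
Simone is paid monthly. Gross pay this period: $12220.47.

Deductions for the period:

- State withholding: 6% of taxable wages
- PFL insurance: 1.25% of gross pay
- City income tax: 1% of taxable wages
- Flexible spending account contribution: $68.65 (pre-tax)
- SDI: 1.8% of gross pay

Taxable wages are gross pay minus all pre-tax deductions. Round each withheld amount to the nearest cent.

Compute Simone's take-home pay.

$10928.46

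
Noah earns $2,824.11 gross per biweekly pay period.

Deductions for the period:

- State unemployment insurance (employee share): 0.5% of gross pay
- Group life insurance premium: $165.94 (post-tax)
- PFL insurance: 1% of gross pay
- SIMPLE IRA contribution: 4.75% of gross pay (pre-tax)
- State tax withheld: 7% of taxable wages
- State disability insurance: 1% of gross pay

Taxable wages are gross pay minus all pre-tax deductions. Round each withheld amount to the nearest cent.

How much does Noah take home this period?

SIMPLE IRA contribution: $2,824.11 × 0.0475 = $134.15
Taxable wages = $2,824.11 − $134.15 = $2,689.96
State tax withheld: $2,689.96 × 0.07 = $188.30
PFL insurance: $2,824.11 × 0.01 = $28.24
State unemployment insurance (employee share): $2,824.11 × 0.005 = $14.12
State disability insurance: $2,824.11 × 0.01 = $28.24
Group life insurance premium: $165.94
Total deductions = $134.15 + $188.30 + $28.24 + $14.12 + $28.24 + $165.94 = $558.99
Net pay = $2,824.11 − $558.99 = $2,265.12

$2,265.12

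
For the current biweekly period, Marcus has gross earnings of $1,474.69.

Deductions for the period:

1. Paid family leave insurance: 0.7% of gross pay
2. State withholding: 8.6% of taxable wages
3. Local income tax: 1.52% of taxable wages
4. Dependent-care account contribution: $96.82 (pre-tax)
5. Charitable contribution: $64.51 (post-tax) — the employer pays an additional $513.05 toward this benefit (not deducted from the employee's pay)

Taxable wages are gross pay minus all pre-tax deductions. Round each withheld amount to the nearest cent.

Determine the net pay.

$1,163.60

Dependent-care account contribution: $96.82
Taxable wages = $1,474.69 − $96.82 = $1,377.87
State withholding: $1,377.87 × 0.086 = $118.50
Local income tax: $1,377.87 × 0.0152 = $20.94
Paid family leave insurance: $1,474.69 × 0.007 = $10.32
Charitable contribution: $64.51
(Employer's $513.05 toward charitable contribution is not withheld from the employee.)
Total deductions = $96.82 + $118.50 + $20.94 + $10.32 + $64.51 = $311.09
Net pay = $1,474.69 − $311.09 = $1,163.60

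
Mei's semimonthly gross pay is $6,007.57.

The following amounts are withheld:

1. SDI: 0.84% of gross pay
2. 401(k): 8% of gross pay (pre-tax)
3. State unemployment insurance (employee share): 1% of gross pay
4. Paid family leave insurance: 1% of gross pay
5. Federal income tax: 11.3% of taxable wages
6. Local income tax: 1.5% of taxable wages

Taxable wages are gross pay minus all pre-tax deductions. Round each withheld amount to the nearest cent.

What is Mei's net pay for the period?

$4,648.89

401(k): $6,007.57 × 0.08 = $480.61
Taxable wages = $6,007.57 − $480.61 = $5,526.96
Local income tax: $5,526.96 × 0.015 = $82.90
Federal income tax: $5,526.96 × 0.113 = $624.55
State unemployment insurance (employee share): $6,007.57 × 0.01 = $60.08
Paid family leave insurance: $6,007.57 × 0.01 = $60.08
SDI: $6,007.57 × 0.0084 = $50.46
Total deductions = $480.61 + $82.90 + $624.55 + $60.08 + $60.08 + $50.46 = $1,358.68
Net pay = $6,007.57 − $1,358.68 = $4,648.89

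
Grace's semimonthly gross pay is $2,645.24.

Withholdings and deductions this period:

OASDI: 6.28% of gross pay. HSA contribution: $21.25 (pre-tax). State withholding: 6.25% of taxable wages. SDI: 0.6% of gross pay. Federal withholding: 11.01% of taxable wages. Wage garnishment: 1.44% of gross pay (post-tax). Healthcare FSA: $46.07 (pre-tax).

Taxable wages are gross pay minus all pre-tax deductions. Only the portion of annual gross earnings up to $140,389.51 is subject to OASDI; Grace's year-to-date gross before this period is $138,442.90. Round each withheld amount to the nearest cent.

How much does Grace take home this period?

Healthcare FSA: $46.07
HSA contribution: $21.25
Pre-tax total = $46.07 + $21.25 = $67.32
Taxable wages = $2,645.24 − $67.32 = $2,577.92
State withholding: $2,577.92 × 0.0625 = $161.12
Federal withholding: $2,577.92 × 0.1101 = $283.83
OASDI: only $140,389.51 − $138,442.90 = $1,946.61 of this check is subject → $1,946.61 × 0.0628 = $122.25
SDI: $2,645.24 × 0.006 = $15.87
Wage garnishment: $2,645.24 × 0.0144 = $38.09
Total deductions = $46.07 + $21.25 + $161.12 + $283.83 + $122.25 + $15.87 + $38.09 = $688.48
Net pay = $2,645.24 − $688.48 = $1,956.76

$1,956.76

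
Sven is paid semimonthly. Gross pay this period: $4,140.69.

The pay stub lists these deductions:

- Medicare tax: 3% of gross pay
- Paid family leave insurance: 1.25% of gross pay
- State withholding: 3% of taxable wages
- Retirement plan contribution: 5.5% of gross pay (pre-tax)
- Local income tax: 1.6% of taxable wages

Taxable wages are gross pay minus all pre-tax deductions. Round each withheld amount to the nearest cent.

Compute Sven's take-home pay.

$3,556.97

Retirement plan contribution: $4,140.69 × 0.055 = $227.74
Taxable wages = $4,140.69 − $227.74 = $3,912.95
Local income tax: $3,912.95 × 0.016 = $62.61
State withholding: $3,912.95 × 0.03 = $117.39
Medicare tax: $4,140.69 × 0.03 = $124.22
Paid family leave insurance: $4,140.69 × 0.0125 = $51.76
Total deductions = $227.74 + $62.61 + $117.39 + $124.22 + $51.76 = $583.72
Net pay = $4,140.69 − $583.72 = $3,556.97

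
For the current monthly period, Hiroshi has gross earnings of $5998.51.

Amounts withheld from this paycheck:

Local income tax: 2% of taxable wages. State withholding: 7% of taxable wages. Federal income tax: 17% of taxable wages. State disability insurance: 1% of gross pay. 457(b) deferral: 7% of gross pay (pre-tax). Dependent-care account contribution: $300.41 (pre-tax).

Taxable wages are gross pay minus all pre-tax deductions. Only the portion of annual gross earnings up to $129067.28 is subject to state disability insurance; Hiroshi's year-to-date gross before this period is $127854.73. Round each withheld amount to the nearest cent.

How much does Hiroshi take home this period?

$3893.75

Dependent-care account contribution: $300.41
457(b) deferral: $5998.51 × 0.07 = $419.90
Pre-tax total = $300.41 + $419.90 = $720.31
Taxable wages = $5998.51 − $720.31 = $5278.20
Local income tax: $5278.20 × 0.02 = $105.56
Federal income tax: $5278.20 × 0.17 = $897.29
State withholding: $5278.20 × 0.07 = $369.47
State disability insurance: only $129067.28 − $127854.73 = $1212.55 of this check is subject → $1212.55 × 0.01 = $12.13
Total deductions = $300.41 + $419.90 + $105.56 + $897.29 + $369.47 + $12.13 = $2104.76
Net pay = $5998.51 − $2104.76 = $3893.75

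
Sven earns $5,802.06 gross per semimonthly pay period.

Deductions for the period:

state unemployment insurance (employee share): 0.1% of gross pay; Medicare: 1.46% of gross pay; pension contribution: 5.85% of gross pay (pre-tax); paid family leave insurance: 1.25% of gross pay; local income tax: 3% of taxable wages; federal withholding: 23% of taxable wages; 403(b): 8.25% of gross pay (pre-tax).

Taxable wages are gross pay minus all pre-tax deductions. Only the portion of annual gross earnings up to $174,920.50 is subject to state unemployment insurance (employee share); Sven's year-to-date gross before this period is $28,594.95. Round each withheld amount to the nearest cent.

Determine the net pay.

$3,525.10

403(b): $5,802.06 × 0.0825 = $478.67
Pension contribution: $5,802.06 × 0.0585 = $339.42
Pre-tax total = $478.67 + $339.42 = $818.09
Taxable wages = $5,802.06 − $818.09 = $4,983.97
Local income tax: $4,983.97 × 0.03 = $149.52
Federal withholding: $4,983.97 × 0.23 = $1,146.31
State unemployment insurance (employee share): cap not yet reached, full $5,802.06 is subject → $5,802.06 × 0.001 = $5.80
Paid family leave insurance: $5,802.06 × 0.0125 = $72.53
Medicare: $5,802.06 × 0.0146 = $84.71
Total deductions = $478.67 + $339.42 + $149.52 + $1,146.31 + $5.80 + $72.53 + $84.71 = $2,276.96
Net pay = $5,802.06 − $2,276.96 = $3,525.10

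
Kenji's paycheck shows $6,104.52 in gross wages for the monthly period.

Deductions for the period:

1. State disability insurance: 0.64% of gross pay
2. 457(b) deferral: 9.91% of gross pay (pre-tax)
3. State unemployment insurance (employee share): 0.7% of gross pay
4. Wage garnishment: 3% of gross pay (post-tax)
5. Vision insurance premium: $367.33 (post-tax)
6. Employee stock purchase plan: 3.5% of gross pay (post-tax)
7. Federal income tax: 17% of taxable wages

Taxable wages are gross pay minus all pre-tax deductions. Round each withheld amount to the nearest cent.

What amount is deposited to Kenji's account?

457(b) deferral: $6,104.52 × 0.0991 = $604.96
Taxable wages = $6,104.52 − $604.96 = $5,499.56
Federal income tax: $5,499.56 × 0.17 = $934.93
State disability insurance: $6,104.52 × 0.0064 = $39.07
State unemployment insurance (employee share): $6,104.52 × 0.007 = $42.73
Wage garnishment: $6,104.52 × 0.03 = $183.14
Vision insurance premium: $367.33
Employee stock purchase plan: $6,104.52 × 0.035 = $213.66
Total deductions = $604.96 + $934.93 + $39.07 + $42.73 + $183.14 + $367.33 + $213.66 = $2,385.82
Net pay = $6,104.52 − $2,385.82 = $3,718.70

$3,718.70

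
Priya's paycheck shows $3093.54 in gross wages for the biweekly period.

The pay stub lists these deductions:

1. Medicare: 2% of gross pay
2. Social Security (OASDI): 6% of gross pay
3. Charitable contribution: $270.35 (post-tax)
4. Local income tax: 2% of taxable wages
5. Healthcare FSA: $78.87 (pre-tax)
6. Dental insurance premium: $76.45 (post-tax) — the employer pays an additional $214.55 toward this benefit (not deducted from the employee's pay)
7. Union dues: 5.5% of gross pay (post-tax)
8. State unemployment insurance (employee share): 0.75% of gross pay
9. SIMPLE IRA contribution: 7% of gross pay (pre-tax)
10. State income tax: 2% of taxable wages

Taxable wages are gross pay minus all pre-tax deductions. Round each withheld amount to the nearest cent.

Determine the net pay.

Healthcare FSA: $78.87
SIMPLE IRA contribution: $3093.54 × 0.07 = $216.55
Pre-tax total = $78.87 + $216.55 = $295.42
Taxable wages = $3093.54 − $295.42 = $2798.12
State income tax: $2798.12 × 0.02 = $55.96
Local income tax: $2798.12 × 0.02 = $55.96
State unemployment insurance (employee share): $3093.54 × 0.0075 = $23.20
Social Security (OASDI): $3093.54 × 0.06 = $185.61
Medicare: $3093.54 × 0.02 = $61.87
Charitable contribution: $270.35
Dental insurance premium: $76.45
Union dues: $3093.54 × 0.055 = $170.14
(Employer's $214.55 toward dental insurance premium is not withheld from the employee.)
Total deductions = $78.87 + $216.55 + $55.96 + $55.96 + $23.20 + $185.61 + $61.87 + $270.35 + $76.45 + $170.14 = $1194.96
Net pay = $3093.54 − $1194.96 = $1898.58

$1898.58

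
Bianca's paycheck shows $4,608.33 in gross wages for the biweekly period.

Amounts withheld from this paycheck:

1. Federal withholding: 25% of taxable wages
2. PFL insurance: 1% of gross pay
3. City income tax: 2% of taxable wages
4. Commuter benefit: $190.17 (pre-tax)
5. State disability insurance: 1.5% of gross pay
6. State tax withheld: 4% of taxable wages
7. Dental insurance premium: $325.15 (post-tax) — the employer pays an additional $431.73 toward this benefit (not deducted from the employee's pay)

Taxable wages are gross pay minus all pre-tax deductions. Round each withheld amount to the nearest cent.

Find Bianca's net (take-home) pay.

Commuter benefit: $190.17
Taxable wages = $4,608.33 − $190.17 = $4,418.16
City income tax: $4,418.16 × 0.02 = $88.36
State tax withheld: $4,418.16 × 0.04 = $176.73
Federal withholding: $4,418.16 × 0.25 = $1,104.54
State disability insurance: $4,608.33 × 0.015 = $69.12
PFL insurance: $4,608.33 × 0.01 = $46.08
Dental insurance premium: $325.15
(Employer's $431.73 toward dental insurance premium is not withheld from the employee.)
Total deductions = $190.17 + $88.36 + $176.73 + $1,104.54 + $69.12 + $46.08 + $325.15 = $2,000.15
Net pay = $4,608.33 − $2,000.15 = $2,608.18

$2,608.18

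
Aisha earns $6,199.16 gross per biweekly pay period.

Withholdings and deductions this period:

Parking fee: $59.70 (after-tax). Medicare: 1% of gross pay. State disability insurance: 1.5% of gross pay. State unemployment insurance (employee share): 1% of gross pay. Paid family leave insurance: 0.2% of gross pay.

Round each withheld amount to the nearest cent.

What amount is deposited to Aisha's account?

Medicare: $6,199.16 × 0.01 = $61.99
State unemployment insurance (employee share): $6,199.16 × 0.01 = $61.99
State disability insurance: $6,199.16 × 0.015 = $92.99
Paid family leave insurance: $6,199.16 × 0.002 = $12.40
Parking fee: $59.70
Total deductions = $61.99 + $61.99 + $92.99 + $12.40 + $59.70 = $289.07
Net pay = $6,199.16 − $289.07 = $5,910.09

$5,910.09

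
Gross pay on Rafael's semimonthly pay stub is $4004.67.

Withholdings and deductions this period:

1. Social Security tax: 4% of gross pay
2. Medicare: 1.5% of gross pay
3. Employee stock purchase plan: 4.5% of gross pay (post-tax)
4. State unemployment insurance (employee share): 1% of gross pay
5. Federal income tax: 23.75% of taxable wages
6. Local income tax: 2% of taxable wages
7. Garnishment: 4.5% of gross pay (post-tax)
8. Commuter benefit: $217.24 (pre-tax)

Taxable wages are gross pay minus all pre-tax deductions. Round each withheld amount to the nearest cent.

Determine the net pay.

Commuter benefit: $217.24
Taxable wages = $4004.67 − $217.24 = $3787.43
Local income tax: $3787.43 × 0.02 = $75.75
Federal income tax: $3787.43 × 0.2375 = $899.51
Social Security tax: $4004.67 × 0.04 = $160.19
Medicare: $4004.67 × 0.015 = $60.07
State unemployment insurance (employee share): $4004.67 × 0.01 = $40.05
Garnishment: $4004.67 × 0.045 = $180.21
Employee stock purchase plan: $4004.67 × 0.045 = $180.21
Total deductions = $217.24 + $75.75 + $899.51 + $160.19 + $60.07 + $40.05 + $180.21 + $180.21 = $1813.23
Net pay = $4004.67 − $1813.23 = $2191.44

$2191.44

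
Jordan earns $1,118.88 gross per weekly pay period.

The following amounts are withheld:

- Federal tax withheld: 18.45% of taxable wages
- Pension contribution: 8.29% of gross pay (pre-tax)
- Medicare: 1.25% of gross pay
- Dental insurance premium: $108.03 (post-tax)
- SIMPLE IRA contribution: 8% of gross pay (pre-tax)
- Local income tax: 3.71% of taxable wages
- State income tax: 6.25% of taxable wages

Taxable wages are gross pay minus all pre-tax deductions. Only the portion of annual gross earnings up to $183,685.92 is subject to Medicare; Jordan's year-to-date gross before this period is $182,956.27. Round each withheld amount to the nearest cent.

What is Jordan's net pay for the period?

SIMPLE IRA contribution: $1,118.88 × 0.08 = $89.51
Pension contribution: $1,118.88 × 0.0829 = $92.76
Pre-tax total = $89.51 + $92.76 = $182.27
Taxable wages = $1,118.88 − $182.27 = $936.61
Federal tax withheld: $936.61 × 0.1845 = $172.80
Local income tax: $936.61 × 0.0371 = $34.75
State income tax: $936.61 × 0.0625 = $58.54
Medicare: only $183,685.92 − $182,956.27 = $729.65 of this check is subject → $729.65 × 0.0125 = $9.12
Dental insurance premium: $108.03
Total deductions = $89.51 + $92.76 + $172.80 + $34.75 + $58.54 + $9.12 + $108.03 = $565.51
Net pay = $1,118.88 − $565.51 = $553.37

$553.37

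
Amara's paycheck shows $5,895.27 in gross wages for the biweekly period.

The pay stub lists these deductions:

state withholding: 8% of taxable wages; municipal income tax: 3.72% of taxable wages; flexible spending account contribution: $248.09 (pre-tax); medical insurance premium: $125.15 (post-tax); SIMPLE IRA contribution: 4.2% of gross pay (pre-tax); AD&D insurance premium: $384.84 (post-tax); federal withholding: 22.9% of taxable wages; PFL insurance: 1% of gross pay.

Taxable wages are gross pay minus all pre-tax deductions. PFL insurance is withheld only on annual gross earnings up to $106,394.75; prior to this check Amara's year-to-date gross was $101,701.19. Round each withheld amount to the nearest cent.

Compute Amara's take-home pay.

Flexible spending account contribution: $248.09
SIMPLE IRA contribution: $5,895.27 × 0.042 = $247.60
Pre-tax total = $248.09 + $247.60 = $495.69
Taxable wages = $5,895.27 − $495.69 = $5,399.58
State withholding: $5,399.58 × 0.08 = $431.97
Municipal income tax: $5,399.58 × 0.0372 = $200.86
Federal withholding: $5,399.58 × 0.229 = $1,236.50
PFL insurance: only $106,394.75 − $101,701.19 = $4,693.56 of this check is subject → $4,693.56 × 0.01 = $46.94
AD&D insurance premium: $384.84
Medical insurance premium: $125.15
Total deductions = $248.09 + $247.60 + $431.97 + $200.86 + $1,236.50 + $46.94 + $384.84 + $125.15 = $2,921.95
Net pay = $5,895.27 − $2,921.95 = $2,973.32

$2,973.32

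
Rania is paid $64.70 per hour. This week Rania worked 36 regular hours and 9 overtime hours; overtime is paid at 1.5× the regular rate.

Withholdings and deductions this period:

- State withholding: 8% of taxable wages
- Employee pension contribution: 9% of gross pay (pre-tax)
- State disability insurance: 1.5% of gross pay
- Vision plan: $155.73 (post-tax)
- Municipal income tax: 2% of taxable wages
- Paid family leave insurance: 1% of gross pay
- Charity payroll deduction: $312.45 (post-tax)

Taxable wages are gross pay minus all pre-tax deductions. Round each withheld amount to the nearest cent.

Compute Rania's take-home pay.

Regular pay: 36 × $64.70 = $2,329.20
Overtime pay: 9 × $64.70 × 1.5 = $873.45
Gross pay = $2,329.20 + $873.45 = $3,202.65
Employee pension contribution: $3,202.65 × 0.09 = $288.24
Taxable wages = $3,202.65 − $288.24 = $2,914.41
Municipal income tax: $2,914.41 × 0.02 = $58.29
State withholding: $2,914.41 × 0.08 = $233.15
State disability insurance: $3,202.65 × 0.015 = $48.04
Paid family leave insurance: $3,202.65 × 0.01 = $32.03
Vision plan: $155.73
Charity payroll deduction: $312.45
Total deductions = $288.24 + $58.29 + $233.15 + $48.04 + $32.03 + $155.73 + $312.45 = $1,127.93
Net pay = $3,202.65 − $1,127.93 = $2,074.72

$2,074.72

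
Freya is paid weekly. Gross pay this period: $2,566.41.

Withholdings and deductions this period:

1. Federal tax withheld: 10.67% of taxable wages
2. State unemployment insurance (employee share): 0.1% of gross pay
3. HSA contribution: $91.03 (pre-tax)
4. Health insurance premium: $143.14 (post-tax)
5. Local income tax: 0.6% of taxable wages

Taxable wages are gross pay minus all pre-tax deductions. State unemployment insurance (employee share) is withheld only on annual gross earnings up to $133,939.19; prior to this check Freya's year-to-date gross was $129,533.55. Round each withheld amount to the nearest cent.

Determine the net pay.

HSA contribution: $91.03
Taxable wages = $2,566.41 − $91.03 = $2,475.38
Local income tax: $2,475.38 × 0.006 = $14.85
Federal tax withheld: $2,475.38 × 0.1067 = $264.12
State unemployment insurance (employee share): cap not yet reached, full $2,566.41 is subject → $2,566.41 × 0.001 = $2.57
Health insurance premium: $143.14
Total deductions = $91.03 + $14.85 + $264.12 + $2.57 + $143.14 = $515.71
Net pay = $2,566.41 − $515.71 = $2,050.70

$2,050.70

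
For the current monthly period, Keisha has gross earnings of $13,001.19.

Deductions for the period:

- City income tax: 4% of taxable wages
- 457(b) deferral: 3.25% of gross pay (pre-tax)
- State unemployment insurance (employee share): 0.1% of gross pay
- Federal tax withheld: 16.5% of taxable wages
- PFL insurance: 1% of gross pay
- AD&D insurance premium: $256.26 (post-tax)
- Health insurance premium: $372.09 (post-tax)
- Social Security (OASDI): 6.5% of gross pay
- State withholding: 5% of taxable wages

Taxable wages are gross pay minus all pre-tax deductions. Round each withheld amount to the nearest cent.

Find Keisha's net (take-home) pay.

457(b) deferral: $13,001.19 × 0.0325 = $422.54
Taxable wages = $13,001.19 − $422.54 = $12,578.65
State withholding: $12,578.65 × 0.05 = $628.93
City income tax: $12,578.65 × 0.04 = $503.15
Federal tax withheld: $12,578.65 × 0.165 = $2,075.48
Social Security (OASDI): $13,001.19 × 0.065 = $845.08
PFL insurance: $13,001.19 × 0.01 = $130.01
State unemployment insurance (employee share): $13,001.19 × 0.001 = $13.00
AD&D insurance premium: $256.26
Health insurance premium: $372.09
Total deductions = $422.54 + $628.93 + $503.15 + $2,075.48 + $845.08 + $130.01 + $13.00 + $256.26 + $372.09 = $5,246.54
Net pay = $13,001.19 − $5,246.54 = $7,754.65

$7,754.65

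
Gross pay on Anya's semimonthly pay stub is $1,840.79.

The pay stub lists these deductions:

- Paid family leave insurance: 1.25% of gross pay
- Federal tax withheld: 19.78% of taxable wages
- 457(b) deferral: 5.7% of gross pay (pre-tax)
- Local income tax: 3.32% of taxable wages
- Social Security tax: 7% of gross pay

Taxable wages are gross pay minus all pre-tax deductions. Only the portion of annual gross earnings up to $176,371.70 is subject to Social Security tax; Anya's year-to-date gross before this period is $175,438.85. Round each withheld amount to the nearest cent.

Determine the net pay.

$1,246.57

457(b) deferral: $1,840.79 × 0.057 = $104.93
Taxable wages = $1,840.79 − $104.93 = $1,735.86
Federal tax withheld: $1,735.86 × 0.1978 = $343.35
Local income tax: $1,735.86 × 0.0332 = $57.63
Paid family leave insurance: $1,840.79 × 0.0125 = $23.01
Social Security tax: only $176,371.70 − $175,438.85 = $932.85 of this check is subject → $932.85 × 0.07 = $65.30
Total deductions = $104.93 + $343.35 + $57.63 + $23.01 + $65.30 = $594.22
Net pay = $1,840.79 − $594.22 = $1,246.57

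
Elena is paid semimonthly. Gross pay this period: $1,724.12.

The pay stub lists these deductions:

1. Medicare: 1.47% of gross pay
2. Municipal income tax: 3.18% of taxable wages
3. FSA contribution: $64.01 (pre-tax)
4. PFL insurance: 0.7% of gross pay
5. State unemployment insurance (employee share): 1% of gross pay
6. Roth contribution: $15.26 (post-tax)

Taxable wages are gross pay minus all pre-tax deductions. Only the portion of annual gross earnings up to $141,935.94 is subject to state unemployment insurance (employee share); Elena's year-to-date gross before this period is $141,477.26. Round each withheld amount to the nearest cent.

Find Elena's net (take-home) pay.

$1,550.06

FSA contribution: $64.01
Taxable wages = $1,724.12 − $64.01 = $1,660.11
Municipal income tax: $1,660.11 × 0.0318 = $52.79
Medicare: $1,724.12 × 0.0147 = $25.34
PFL insurance: $1,724.12 × 0.007 = $12.07
State unemployment insurance (employee share): only $141,935.94 − $141,477.26 = $458.68 of this check is subject → $458.68 × 0.01 = $4.59
Roth contribution: $15.26
Total deductions = $64.01 + $52.79 + $25.34 + $12.07 + $4.59 + $15.26 = $174.06
Net pay = $1,724.12 − $174.06 = $1,550.06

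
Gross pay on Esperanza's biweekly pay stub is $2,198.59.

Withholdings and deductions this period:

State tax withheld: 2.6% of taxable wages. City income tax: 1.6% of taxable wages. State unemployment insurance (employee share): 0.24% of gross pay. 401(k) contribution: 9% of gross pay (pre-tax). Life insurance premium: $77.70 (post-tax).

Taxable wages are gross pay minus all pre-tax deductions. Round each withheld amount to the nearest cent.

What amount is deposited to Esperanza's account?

401(k) contribution: $2,198.59 × 0.09 = $197.87
Taxable wages = $2,198.59 − $197.87 = $2,000.72
City income tax: $2,000.72 × 0.016 = $32.01
State tax withheld: $2,000.72 × 0.026 = $52.02
State unemployment insurance (employee share): $2,198.59 × 0.0024 = $5.28
Life insurance premium: $77.70
Total deductions = $197.87 + $32.01 + $52.02 + $5.28 + $77.70 = $364.88
Net pay = $2,198.59 − $364.88 = $1,833.71

$1,833.71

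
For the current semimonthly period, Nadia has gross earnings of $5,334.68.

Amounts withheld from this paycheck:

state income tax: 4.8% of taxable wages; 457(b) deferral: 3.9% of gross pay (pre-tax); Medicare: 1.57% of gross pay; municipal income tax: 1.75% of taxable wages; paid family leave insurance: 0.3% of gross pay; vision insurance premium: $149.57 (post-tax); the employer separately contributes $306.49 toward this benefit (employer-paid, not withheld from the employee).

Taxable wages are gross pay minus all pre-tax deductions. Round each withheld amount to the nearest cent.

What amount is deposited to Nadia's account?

$4,541.51

457(b) deferral: $5,334.68 × 0.039 = $208.05
Taxable wages = $5,334.68 − $208.05 = $5,126.63
Municipal income tax: $5,126.63 × 0.0175 = $89.72
State income tax: $5,126.63 × 0.048 = $246.08
Medicare: $5,334.68 × 0.0157 = $83.75
Paid family leave insurance: $5,334.68 × 0.003 = $16.00
Vision insurance premium: $149.57
(Employer's $306.49 toward vision insurance premium is not withheld from the employee.)
Total deductions = $208.05 + $89.72 + $246.08 + $83.75 + $16.00 + $149.57 = $793.17
Net pay = $5,334.68 − $793.17 = $4,541.51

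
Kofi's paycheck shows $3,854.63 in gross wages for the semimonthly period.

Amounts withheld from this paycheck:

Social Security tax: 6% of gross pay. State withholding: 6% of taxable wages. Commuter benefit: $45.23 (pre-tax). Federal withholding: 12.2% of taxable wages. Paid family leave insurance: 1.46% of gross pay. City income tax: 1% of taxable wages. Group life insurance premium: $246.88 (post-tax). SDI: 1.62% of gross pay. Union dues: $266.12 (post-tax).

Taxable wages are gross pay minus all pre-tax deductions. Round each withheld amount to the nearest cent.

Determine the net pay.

$2,214.99

Commuter benefit: $45.23
Taxable wages = $3,854.63 − $45.23 = $3,809.40
State withholding: $3,809.40 × 0.06 = $228.56
Federal withholding: $3,809.40 × 0.122 = $464.75
City income tax: $3,809.40 × 0.01 = $38.09
SDI: $3,854.63 × 0.0162 = $62.45
Social Security tax: $3,854.63 × 0.06 = $231.28
Paid family leave insurance: $3,854.63 × 0.0146 = $56.28
Union dues: $266.12
Group life insurance premium: $246.88
Total deductions = $45.23 + $228.56 + $464.75 + $38.09 + $62.45 + $231.28 + $56.28 + $266.12 + $246.88 = $1,639.64
Net pay = $3,854.63 − $1,639.64 = $2,214.99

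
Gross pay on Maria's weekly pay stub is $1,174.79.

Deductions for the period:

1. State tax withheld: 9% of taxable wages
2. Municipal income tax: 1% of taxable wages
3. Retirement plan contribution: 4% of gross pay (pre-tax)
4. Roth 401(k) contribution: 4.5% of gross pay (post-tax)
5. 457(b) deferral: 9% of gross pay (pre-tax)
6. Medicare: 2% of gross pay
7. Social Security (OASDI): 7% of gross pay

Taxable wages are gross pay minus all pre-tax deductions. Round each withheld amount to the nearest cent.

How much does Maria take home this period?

$761.25

Retirement plan contribution: $1,174.79 × 0.04 = $46.99
457(b) deferral: $1,174.79 × 0.09 = $105.73
Pre-tax total = $46.99 + $105.73 = $152.72
Taxable wages = $1,174.79 − $152.72 = $1,022.07
State tax withheld: $1,022.07 × 0.09 = $91.99
Municipal income tax: $1,022.07 × 0.01 = $10.22
Social Security (OASDI): $1,174.79 × 0.07 = $82.24
Medicare: $1,174.79 × 0.02 = $23.50
Roth 401(k) contribution: $1,174.79 × 0.045 = $52.87
Total deductions = $46.99 + $105.73 + $91.99 + $10.22 + $82.24 + $23.50 + $52.87 = $413.54
Net pay = $1,174.79 − $413.54 = $761.25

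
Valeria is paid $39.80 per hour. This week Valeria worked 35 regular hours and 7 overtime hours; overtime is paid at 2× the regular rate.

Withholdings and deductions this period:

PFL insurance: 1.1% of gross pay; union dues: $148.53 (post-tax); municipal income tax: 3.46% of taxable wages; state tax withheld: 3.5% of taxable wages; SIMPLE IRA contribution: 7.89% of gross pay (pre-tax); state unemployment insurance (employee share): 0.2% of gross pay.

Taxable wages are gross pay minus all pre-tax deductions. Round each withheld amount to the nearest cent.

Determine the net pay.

$1,497.43

Regular pay: 35 × $39.80 = $1,393.00
Overtime pay: 7 × $39.80 × 2 = $557.20
Gross pay = $1,393.00 + $557.20 = $1,950.20
SIMPLE IRA contribution: $1,950.20 × 0.0789 = $153.87
Taxable wages = $1,950.20 − $153.87 = $1,796.33
Municipal income tax: $1,796.33 × 0.0346 = $62.15
State tax withheld: $1,796.33 × 0.035 = $62.87
State unemployment insurance (employee share): $1,950.20 × 0.002 = $3.90
PFL insurance: $1,950.20 × 0.011 = $21.45
Union dues: $148.53
Total deductions = $153.87 + $62.15 + $62.87 + $3.90 + $21.45 + $148.53 = $452.77
Net pay = $1,950.20 − $452.77 = $1,497.43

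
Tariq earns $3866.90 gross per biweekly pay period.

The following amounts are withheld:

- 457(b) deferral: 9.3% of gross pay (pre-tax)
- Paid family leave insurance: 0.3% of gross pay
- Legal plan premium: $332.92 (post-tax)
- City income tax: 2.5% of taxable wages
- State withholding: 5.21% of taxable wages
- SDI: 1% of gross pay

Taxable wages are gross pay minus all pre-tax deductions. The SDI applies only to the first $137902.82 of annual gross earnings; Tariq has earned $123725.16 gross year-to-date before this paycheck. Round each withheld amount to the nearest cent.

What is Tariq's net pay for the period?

457(b) deferral: $3866.90 × 0.093 = $359.62
Taxable wages = $3866.90 − $359.62 = $3507.28
State withholding: $3507.28 × 0.0521 = $182.73
City income tax: $3507.28 × 0.025 = $87.68
Paid family leave insurance: $3866.90 × 0.003 = $11.60
SDI: cap not yet reached, full $3866.90 is subject → $3866.90 × 0.01 = $38.67
Legal plan premium: $332.92
Total deductions = $359.62 + $182.73 + $87.68 + $11.60 + $38.67 + $332.92 = $1013.22
Net pay = $3866.90 − $1013.22 = $2853.68

$2853.68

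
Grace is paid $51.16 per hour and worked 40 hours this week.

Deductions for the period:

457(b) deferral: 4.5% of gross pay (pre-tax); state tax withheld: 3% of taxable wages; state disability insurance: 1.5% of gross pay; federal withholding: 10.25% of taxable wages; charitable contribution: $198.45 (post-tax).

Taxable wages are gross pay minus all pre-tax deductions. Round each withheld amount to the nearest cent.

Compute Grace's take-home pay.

Gross pay: 40 × $51.16 = $2,046.40
457(b) deferral: $2,046.40 × 0.045 = $92.09
Taxable wages = $2,046.40 − $92.09 = $1,954.31
Federal withholding: $1,954.31 × 0.1025 = $200.32
State tax withheld: $1,954.31 × 0.03 = $58.63
State disability insurance: $2,046.40 × 0.015 = $30.70
Charitable contribution: $198.45
Total deductions = $92.09 + $200.32 + $58.63 + $30.70 + $198.45 = $580.19
Net pay = $2,046.40 − $580.19 = $1,466.21

$1,466.21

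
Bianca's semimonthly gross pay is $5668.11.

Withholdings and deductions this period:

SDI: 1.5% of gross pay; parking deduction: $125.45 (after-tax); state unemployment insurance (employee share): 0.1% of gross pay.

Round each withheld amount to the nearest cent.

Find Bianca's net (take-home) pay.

SDI: $5668.11 × 0.015 = $85.02
State unemployment insurance (employee share): $5668.11 × 0.001 = $5.67
Parking deduction: $125.45
Total deductions = $85.02 + $5.67 + $125.45 = $216.14
Net pay = $5668.11 − $216.14 = $5451.97

$5451.97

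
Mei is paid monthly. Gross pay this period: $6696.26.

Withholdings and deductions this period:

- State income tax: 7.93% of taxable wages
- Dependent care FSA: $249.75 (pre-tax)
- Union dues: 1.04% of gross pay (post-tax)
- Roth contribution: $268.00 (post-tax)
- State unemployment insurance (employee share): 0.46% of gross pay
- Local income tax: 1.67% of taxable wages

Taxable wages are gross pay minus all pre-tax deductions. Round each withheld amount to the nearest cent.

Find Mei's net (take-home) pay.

Dependent care FSA: $249.75
Taxable wages = $6696.26 − $249.75 = $6446.51
Local income tax: $6446.51 × 0.0167 = $107.66
State income tax: $6446.51 × 0.0793 = $511.21
State unemployment insurance (employee share): $6696.26 × 0.0046 = $30.80
Union dues: $6696.26 × 0.0104 = $69.64
Roth contribution: $268.00
Total deductions = $249.75 + $107.66 + $511.21 + $30.80 + $69.64 + $268.00 = $1237.06
Net pay = $6696.26 − $1237.06 = $5459.20

$5459.20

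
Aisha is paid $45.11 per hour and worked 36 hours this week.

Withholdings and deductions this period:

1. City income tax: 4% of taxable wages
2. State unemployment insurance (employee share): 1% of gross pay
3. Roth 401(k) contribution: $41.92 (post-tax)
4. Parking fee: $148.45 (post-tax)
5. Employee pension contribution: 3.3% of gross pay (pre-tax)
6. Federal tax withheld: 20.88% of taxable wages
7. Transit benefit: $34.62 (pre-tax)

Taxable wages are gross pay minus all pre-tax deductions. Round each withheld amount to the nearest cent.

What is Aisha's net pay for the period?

Gross pay: 36 × $45.11 = $1,623.96
Employee pension contribution: $1,623.96 × 0.033 = $53.59
Transit benefit: $34.62
Pre-tax total = $53.59 + $34.62 = $88.21
Taxable wages = $1,623.96 − $88.21 = $1,535.75
Federal tax withheld: $1,535.75 × 0.2088 = $320.66
City income tax: $1,535.75 × 0.04 = $61.43
State unemployment insurance (employee share): $1,623.96 × 0.01 = $16.24
Parking fee: $148.45
Roth 401(k) contribution: $41.92
Total deductions = $53.59 + $34.62 + $320.66 + $61.43 + $16.24 + $148.45 + $41.92 = $676.91
Net pay = $1,623.96 − $676.91 = $947.05

$947.05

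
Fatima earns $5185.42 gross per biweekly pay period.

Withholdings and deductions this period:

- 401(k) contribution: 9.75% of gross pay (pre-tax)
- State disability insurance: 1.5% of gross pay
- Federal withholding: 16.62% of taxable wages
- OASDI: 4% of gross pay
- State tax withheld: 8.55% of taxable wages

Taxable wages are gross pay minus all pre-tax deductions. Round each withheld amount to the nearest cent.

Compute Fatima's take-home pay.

$3216.72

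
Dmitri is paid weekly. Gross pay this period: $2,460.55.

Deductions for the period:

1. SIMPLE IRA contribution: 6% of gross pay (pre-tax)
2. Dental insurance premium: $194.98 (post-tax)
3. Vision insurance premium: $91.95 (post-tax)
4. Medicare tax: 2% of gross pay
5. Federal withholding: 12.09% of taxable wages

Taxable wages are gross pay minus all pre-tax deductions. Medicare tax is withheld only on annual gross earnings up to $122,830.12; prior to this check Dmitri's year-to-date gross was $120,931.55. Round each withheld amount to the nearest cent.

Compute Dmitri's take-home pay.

SIMPLE IRA contribution: $2,460.55 × 0.06 = $147.63
Taxable wages = $2,460.55 − $147.63 = $2,312.92
Federal withholding: $2,312.92 × 0.1209 = $279.63
Medicare tax: only $122,830.12 − $120,931.55 = $1,898.57 of this check is subject → $1,898.57 × 0.02 = $37.97
Dental insurance premium: $194.98
Vision insurance premium: $91.95
Total deductions = $147.63 + $279.63 + $37.97 + $194.98 + $91.95 = $752.16
Net pay = $2,460.55 − $752.16 = $1,708.39

$1,708.39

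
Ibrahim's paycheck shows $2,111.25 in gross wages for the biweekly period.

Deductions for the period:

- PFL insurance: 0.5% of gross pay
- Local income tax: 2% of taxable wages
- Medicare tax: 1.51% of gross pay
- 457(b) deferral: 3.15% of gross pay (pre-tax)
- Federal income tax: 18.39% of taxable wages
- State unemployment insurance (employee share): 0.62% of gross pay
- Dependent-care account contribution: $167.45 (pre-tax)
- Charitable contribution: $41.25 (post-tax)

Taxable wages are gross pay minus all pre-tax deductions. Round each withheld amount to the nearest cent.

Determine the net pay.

Dependent-care account contribution: $167.45
457(b) deferral: $2,111.25 × 0.0315 = $66.50
Pre-tax total = $167.45 + $66.50 = $233.95
Taxable wages = $2,111.25 − $233.95 = $1,877.30
Federal income tax: $1,877.30 × 0.1839 = $345.24
Local income tax: $1,877.30 × 0.02 = $37.55
PFL insurance: $2,111.25 × 0.005 = $10.56
Medicare tax: $2,111.25 × 0.0151 = $31.88
State unemployment insurance (employee share): $2,111.25 × 0.0062 = $13.09
Charitable contribution: $41.25
Total deductions = $167.45 + $66.50 + $345.24 + $37.55 + $10.56 + $31.88 + $13.09 + $41.25 = $713.52
Net pay = $2,111.25 − $713.52 = $1,397.73

$1,397.73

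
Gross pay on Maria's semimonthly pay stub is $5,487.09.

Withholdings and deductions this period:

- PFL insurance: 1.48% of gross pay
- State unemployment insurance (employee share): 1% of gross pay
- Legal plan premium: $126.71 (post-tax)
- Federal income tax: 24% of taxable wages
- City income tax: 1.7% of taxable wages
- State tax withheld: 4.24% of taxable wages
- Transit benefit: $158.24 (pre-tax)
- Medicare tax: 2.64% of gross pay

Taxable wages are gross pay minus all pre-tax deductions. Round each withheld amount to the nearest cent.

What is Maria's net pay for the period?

Transit benefit: $158.24
Taxable wages = $5,487.09 − $158.24 = $5,328.85
Federal income tax: $5,328.85 × 0.24 = $1,278.92
City income tax: $5,328.85 × 0.017 = $90.59
State tax withheld: $5,328.85 × 0.0424 = $225.94
Medicare tax: $5,487.09 × 0.0264 = $144.86
PFL insurance: $5,487.09 × 0.0148 = $81.21
State unemployment insurance (employee share): $5,487.09 × 0.01 = $54.87
Legal plan premium: $126.71
Total deductions = $158.24 + $1,278.92 + $90.59 + $225.94 + $144.86 + $81.21 + $54.87 + $126.71 = $2,161.34
Net pay = $5,487.09 − $2,161.34 = $3,325.75

$3,325.75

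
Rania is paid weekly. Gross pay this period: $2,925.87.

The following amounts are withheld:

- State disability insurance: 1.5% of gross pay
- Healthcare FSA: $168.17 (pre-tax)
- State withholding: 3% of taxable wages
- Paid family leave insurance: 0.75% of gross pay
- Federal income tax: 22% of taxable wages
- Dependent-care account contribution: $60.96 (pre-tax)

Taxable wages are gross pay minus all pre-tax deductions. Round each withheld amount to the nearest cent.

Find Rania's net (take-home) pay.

Dependent-care account contribution: $60.96
Healthcare FSA: $168.17
Pre-tax total = $60.96 + $168.17 = $229.13
Taxable wages = $2,925.87 − $229.13 = $2,696.74
State withholding: $2,696.74 × 0.03 = $80.90
Federal income tax: $2,696.74 × 0.22 = $593.28
State disability insurance: $2,925.87 × 0.015 = $43.89
Paid family leave insurance: $2,925.87 × 0.0075 = $21.94
Total deductions = $60.96 + $168.17 + $80.90 + $593.28 + $43.89 + $21.94 = $969.14
Net pay = $2,925.87 − $969.14 = $1,956.73

$1,956.73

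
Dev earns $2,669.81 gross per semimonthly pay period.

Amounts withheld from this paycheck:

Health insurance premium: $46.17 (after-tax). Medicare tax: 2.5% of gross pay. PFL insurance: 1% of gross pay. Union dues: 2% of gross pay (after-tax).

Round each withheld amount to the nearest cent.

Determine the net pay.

$2,476.79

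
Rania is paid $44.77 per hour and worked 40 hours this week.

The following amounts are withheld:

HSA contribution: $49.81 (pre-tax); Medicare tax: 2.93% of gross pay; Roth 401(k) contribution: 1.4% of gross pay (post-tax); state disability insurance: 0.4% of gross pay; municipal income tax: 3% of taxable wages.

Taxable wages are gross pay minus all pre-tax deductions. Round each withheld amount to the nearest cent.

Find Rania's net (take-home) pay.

Gross pay: 40 × $44.77 = $1,790.80
HSA contribution: $49.81
Taxable wages = $1,790.80 − $49.81 = $1,740.99
Municipal income tax: $1,740.99 × 0.03 = $52.23
State disability insurance: $1,790.80 × 0.004 = $7.16
Medicare tax: $1,790.80 × 0.0293 = $52.47
Roth 401(k) contribution: $1,790.80 × 0.014 = $25.07
Total deductions = $49.81 + $52.23 + $7.16 + $52.47 + $25.07 = $186.74
Net pay = $1,790.80 − $186.74 = $1,604.06

$1,604.06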